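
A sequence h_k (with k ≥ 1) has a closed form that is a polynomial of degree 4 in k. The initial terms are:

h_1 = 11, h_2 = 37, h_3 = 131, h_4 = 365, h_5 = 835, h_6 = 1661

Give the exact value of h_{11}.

17011

1st diffs: 26, 94, 234, 470, 826.
2nd diffs: 68, 140, 236, 356.
3rd diffs: 72, 96, 120.
4th diffs: 24, 24 (constant).
Newton forward-difference form: h_k = 11 + 26·C(k-1,1) + 68·C(k-1,2) + 72·C(k-1,3) + 24·C(k-1,4).
At k = 11: k-1 = 10, so h_{11} = 11 + 260 + 3060 + 8640 + 5040 = 17011.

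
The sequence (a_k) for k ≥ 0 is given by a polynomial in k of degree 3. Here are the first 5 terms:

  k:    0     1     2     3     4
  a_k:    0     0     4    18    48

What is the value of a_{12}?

1st diffs: 0, 4, 14, 30.
2nd diffs: 4, 10, 16.
3rd diffs: 6, 6 (constant).
Newton forward-difference form: a_k = 4·C(k,2) + 6·C(k,3).
At k = 12: k = 12, so a_{12} = 264 + 1320 = 1584.

1584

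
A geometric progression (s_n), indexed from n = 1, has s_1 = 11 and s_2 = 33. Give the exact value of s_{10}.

216513

Common ratio r = 3.
s_n = 11·3^(n-1).
s_{10} = 11·3^9 = 216513.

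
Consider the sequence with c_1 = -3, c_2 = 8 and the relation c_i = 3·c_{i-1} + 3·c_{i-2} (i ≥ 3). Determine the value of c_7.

3645

c_3 = 15  c_4 = 69  c_5 = 252  c_6 = 963  c_7 = 3645.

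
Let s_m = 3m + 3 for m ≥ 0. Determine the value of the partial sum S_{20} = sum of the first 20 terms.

630

Over m = 0..19: Σm = 190.
Total = (3)·190 + (3)·20 = 630.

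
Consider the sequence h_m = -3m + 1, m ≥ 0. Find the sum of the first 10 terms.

Over m = 0..9: Σm = 45.
Total = (-3)·45 + (1)·10 = -125.

-125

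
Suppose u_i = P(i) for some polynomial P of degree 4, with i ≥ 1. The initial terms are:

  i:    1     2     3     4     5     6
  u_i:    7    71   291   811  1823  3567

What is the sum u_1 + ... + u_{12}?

1st diffs: 64, 220, 520, 1012, 1744.
2nd diffs: 156, 300, 492, 732.
3rd diffs: 144, 192, 240.
4th diffs: 48, 48 (constant).
So u_i = 2i^4 + 4i^3 + 4i^2 - 6i + 3.
Continuing: …, 6331, 10451, 16311, 24343, …, u_{12} = 48891.
Summing i = 1..12 (12 terms) gives 147924.

147924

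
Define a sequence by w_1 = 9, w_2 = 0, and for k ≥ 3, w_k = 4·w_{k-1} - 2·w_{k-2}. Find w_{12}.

-1369728

Iterate the recurrence:
w_3 = -18  w_4 = -72  w_5 = -252  w_6 = -864  w_7 = -2952  w_8 = -10080  w_9 = -34416  w_{10} = -117504  w_{11} = -401184  w_{12} = -1369728.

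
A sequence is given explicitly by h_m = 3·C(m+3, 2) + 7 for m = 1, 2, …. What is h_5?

C(8, 2) = 28, so h_5 = 91.

91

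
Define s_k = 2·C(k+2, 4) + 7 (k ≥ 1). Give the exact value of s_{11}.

1437

C(13, 4) = 715, so s_{11} = 1437.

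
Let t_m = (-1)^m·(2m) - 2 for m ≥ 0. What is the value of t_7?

(-1)^7 = -1; 2m at m=7 is 14; so t_7 = -16.

-16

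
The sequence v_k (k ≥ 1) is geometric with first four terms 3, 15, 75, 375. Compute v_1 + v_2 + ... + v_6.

11718

Common ratio r = 5.
v_k = 3·5^(k-1).
S = 3·(5^6 - 1)/(5 - 1) = 3·(15625 - 1)/(4) = 11718.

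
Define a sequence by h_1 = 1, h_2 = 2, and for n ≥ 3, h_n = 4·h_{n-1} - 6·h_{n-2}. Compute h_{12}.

16832

Applying the relation repeatedly:
h_3 = 2; h_4 = -4; h_5 = -28; h_6 = -88; h_7 = -184; h_8 = -208; h_9 = 272; h_{10} = 2336; h_{11} = 7712; h_{12} = 16832.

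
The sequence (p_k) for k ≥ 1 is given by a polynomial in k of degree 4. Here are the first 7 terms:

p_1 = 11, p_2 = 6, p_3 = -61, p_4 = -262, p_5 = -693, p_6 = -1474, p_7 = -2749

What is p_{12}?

1st diffs: -5, -67, -201, -431, -781, -1275.
2nd diffs: -62, -134, -230, -350, -494.
3rd diffs: -72, -96, -120, -144.
4th diffs: -24, -24, -24 (constant).
Newton forward-difference form: p_k = 11 + (-5)·C(k-1,1) + (-62)·C(k-1,2) + (-72)·C(k-1,3) + (-24)·C(k-1,4).
At k = 12: k-1 = 11, so p_{12} = 11 - 55 - 3410 - 11880 - 7920 = -23254.

-23254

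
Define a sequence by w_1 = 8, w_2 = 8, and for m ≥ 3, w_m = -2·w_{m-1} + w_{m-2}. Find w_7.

Iterate the recurrence:
w_3 = -8  w_4 = 24  w_5 = -56  w_6 = 136  w_7 = -328.

-328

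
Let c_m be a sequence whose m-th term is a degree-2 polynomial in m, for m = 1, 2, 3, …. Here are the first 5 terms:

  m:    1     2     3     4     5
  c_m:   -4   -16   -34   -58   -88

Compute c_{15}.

1st diffs: -12, -18, -24, -30.
2nd diffs: -6, -6, -6 (constant).
Newton forward-difference form: c_m = -4 + (-12)·C(m-1,1) + (-6)·C(m-1,2).
At m = 15: m-1 = 14, so c_{15} = -4 - 168 - 546 = -718.

-718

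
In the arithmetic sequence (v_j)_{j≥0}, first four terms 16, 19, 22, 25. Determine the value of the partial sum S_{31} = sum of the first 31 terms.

Common difference d = 3.
v_j = 16 + (j - 0)·3.
v_{30} = 106; S = 31·(16 + 106)/2 = 1891.

1891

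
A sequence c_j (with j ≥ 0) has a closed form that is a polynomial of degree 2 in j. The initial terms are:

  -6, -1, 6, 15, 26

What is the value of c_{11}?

1st diffs: 5, 7, 9, 11.
2nd diffs: 2, 2, 2 (constant).
Newton forward-difference form: c_j = -6 + 5·C(j,1) + 2·C(j,2).
At j = 11: j = 11, so c_{11} = -6 + 55 + 110 = 159.

159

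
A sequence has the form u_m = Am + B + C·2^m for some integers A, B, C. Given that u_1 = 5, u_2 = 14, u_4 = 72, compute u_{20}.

At m = 1, 2, 4: A + B + 2C = 5; 2A + B + 4C = 14; 4A + B + 16C = 72.
Subtracting the first from the second: A + 2C = 9.
Subtracting the second from the third: 2A + 12C = 58.
Solving: C = 5, A = -1, then B = -4.
Therefore u_{20} = -20 + (-4) + 5·1048576 = 5242856.

5242856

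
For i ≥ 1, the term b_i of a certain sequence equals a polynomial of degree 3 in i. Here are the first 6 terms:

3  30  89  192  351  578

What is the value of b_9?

1st diffs: 27, 59, 103, 159, 227.
2nd diffs: 32, 44, 56, 68.
3rd diffs: 12, 12, 12 (constant).
Newton forward-difference form: b_i = 3 + 27·C(i-1,1) + 32·C(i-1,2) + 12·C(i-1,3).
At i = 9: i-1 = 8, so b_9 = 3 + 216 + 896 + 672 = 1787.

1787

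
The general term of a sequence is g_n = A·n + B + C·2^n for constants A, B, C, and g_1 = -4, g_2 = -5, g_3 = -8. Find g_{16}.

-65523

Write the equations: A + B + 2C = -4; 2A + B + 4C = -5; 3A + B + 8C = -8.
Subtracting the first from the second: A + 2C = -1.
Subtracting the second from the third: A + 4C = -3.
Solving: C = -1, A = 1, then B = -3.
Hence g_{16} = 1·16 + (-3) + (-1)·65536 = -65523.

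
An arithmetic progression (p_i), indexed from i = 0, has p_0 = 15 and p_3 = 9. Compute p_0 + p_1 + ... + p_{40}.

-1025

Common difference d = (9 - 15) / (3 - 0) = -2.
p_i = 15 + (i - 0)·(-2).
p_{40} = -65; S = 41·(15 + (-65))/2 = -1025.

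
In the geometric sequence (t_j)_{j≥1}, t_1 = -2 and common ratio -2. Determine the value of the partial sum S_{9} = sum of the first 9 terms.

t_j = (-2)·(-2)^(j-1).
S = (-2)·((-2)^9 - 1)/(-2 - 1) = (-2)·(-512 - 1)/(-3) = -342.

-342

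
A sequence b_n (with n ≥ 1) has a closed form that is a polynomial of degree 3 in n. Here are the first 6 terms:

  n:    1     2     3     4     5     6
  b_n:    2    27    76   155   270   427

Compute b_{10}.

1st diffs: 25, 49, 79, 115, 157.
2nd diffs: 24, 30, 36, 42.
3rd diffs: 6, 6, 6 (constant).
So b_n = n^3 + 6n^2 - 5.
Evaluating at n = 10 gives b_{10} = 1595.

1595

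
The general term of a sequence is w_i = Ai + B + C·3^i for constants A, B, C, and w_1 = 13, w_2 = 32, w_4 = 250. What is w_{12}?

1594338

Plug in i = 1, 2, 4: A + B + 3C = 13; 2A + B + 9C = 32; 4A + B + 81C = 250.
Subtracting the first from the second: A + 6C = 19.
Subtracting the second from the third: 2A + 72C = 218.
Solving: C = 3, A = 1, then B = 3.
Therefore w_{12} = 12 + 3 + 3·531441 = 1594338.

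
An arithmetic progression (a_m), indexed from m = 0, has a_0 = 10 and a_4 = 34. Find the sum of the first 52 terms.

Common difference d = (34 - 10) / (4 - 0) = 6.
a_m = 10 + (m - 0)·6.
a_{51} = 316; S = 52·(10 + 316)/2 = 8476.

8476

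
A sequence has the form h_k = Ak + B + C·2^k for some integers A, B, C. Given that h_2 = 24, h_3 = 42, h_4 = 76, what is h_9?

Write the equations: 2A + B + 4C = 24; 3A + B + 8C = 42; 4A + B + 16C = 76.
Subtracting the first from the second: A + 4C = 18.
Subtracting the second from the third: A + 8C = 34.
Solving: C = 4, A = 2, then B = 4.
Hence h_9 = 2·9 + 4 + 4·512 = 2070.

2070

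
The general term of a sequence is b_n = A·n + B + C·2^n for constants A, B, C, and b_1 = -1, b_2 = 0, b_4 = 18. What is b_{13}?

16343

Write the equations: A + B + 2C = -1; 2A + B + 4C = 0; 4A + B + 16C = 18.
Subtracting the first from the second: A + 2C = 1.
Subtracting the second from the third: 2A + 12C = 18.
Solving: C = 2, A = -3, then B = -2.
Therefore b_{13} = -39 + (-2) + 2·8192 = 16343.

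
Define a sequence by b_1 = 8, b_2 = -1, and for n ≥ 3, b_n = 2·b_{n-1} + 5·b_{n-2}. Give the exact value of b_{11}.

Compute successive terms:
b_3 = 38;  b_4 = 71;  b_5 = 332;  b_6 = 1019;  b_7 = 3698;  b_8 = 12491;  b_9 = 43472;  b_{10} = 149399;  b_{11} = 516158.

516158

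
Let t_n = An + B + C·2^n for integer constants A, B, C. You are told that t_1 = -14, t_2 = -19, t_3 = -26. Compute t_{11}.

-2090

The three given values yield: A + B + 2C = -14; 2A + B + 4C = -19; 3A + B + 8C = -26.
Subtracting the first from the second: A + 2C = -5.
Subtracting the second from the third: A + 4C = -7.
Solving: C = -1, A = -3, then B = -9.
Therefore t_{11} = -33 + (-9) + (-1)·2048 = -2090.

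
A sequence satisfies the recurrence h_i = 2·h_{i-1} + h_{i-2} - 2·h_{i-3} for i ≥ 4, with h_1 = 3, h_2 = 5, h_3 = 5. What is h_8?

Applying the relation repeatedly:
h_4 = 9, h_5 = 13, h_6 = 25, h_7 = 45, h_8 = 89.

89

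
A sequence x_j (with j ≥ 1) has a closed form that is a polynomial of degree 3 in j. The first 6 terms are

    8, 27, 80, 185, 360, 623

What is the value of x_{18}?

17195

1st diffs: 19, 53, 105, 175, 263.
2nd diffs: 34, 52, 70, 88.
3rd diffs: 18, 18, 18 (constant).
So x_j = 3j^3 - j^2 + j + 5.
Evaluating at j = 18 gives x_{18} = 17195.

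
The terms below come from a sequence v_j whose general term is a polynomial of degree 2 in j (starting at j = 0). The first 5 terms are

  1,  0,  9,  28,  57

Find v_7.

1st diffs: -1, 9, 19, 29.
2nd diffs: 10, 10, 10 (constant).
Newton forward-difference form: v_j = 1 + (-1)·C(j,1) + 10·C(j,2).
At j = 7: j = 7, so v_7 = 1 - 7 + 210 = 204.

204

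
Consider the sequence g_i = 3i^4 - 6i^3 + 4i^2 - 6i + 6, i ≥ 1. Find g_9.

15585

g_9 = 3·9^4 - 6·9^3 + 4·9^2 - 6·9 + 6 = 15585.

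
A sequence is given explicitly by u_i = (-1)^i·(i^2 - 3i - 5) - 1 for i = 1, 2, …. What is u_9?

-50

(-1)^9 = -1; i^2 - 3i - 5 at i=9 is 49; so u_9 = -50.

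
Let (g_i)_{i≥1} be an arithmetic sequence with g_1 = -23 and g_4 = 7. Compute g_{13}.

97

Common difference d = (7 - (-23)) / (4 - 1) = 10.
g_i = -23 + (i - 1)·10.
g_{13} = -23 + 12·10 = 97.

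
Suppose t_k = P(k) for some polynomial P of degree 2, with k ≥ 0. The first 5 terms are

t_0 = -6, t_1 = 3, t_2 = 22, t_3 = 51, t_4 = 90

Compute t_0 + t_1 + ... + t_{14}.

5405

1st diffs: 9, 19, 29, 39.
2nd diffs: 10, 10, 10 (constant).
Newton forward-difference form: t_k = -6 + 9·C(k,1) + 10·C(k,2).
Continuing: …, 139, 198, 267, 346, …, t_{14} = 1030.
Summing k = 0..14 (15 terms) gives 5405.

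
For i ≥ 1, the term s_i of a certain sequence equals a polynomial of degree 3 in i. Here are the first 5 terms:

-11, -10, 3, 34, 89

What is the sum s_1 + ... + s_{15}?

1st diffs: 1, 13, 31, 55.
2nd diffs: 12, 18, 24.
3rd diffs: 6, 6 (constant).
Newton forward-difference form: s_i = -11 + 1·C(i-1,1) + 12·C(i-1,2) + 6·C(i-1,3).
Continuing: …, 174, 295, 458, 669, …, s_{15} = 3279.
Summing i = 1..15 (15 terms) gives 13590.

13590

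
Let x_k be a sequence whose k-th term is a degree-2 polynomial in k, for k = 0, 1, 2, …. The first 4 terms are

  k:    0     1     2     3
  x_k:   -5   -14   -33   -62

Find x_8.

1st diffs: -9, -19, -29.
2nd diffs: -10, -10 (constant).
Newton forward-difference form: x_k = -5 + (-9)·C(k,1) + (-10)·C(k,2).
At k = 8: k = 8, so x_8 = -5 - 72 - 280 = -357.

-357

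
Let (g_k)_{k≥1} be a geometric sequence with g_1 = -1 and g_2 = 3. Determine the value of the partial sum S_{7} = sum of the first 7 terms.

Common ratio r = -3.
g_k = (-1)·(-3)^(k-1).
S = (-1)·((-3)^7 - 1)/(-3 - 1) = (-1)·(-2187 - 1)/(-4) = -547.

-547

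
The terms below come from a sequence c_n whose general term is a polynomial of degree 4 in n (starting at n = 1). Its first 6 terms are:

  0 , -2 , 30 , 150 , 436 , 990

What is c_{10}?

8766

1st diffs: -2, 32, 120, 286, 554.
2nd diffs: 34, 88, 166, 268.
3rd diffs: 54, 78, 102.
4th diffs: 24, 24 (constant).
Newton forward-difference form: c_n = (-2)·C(n-1,1) + 34·C(n-1,2) + 54·C(n-1,3) + 24·C(n-1,4).
At n = 10: n-1 = 9, so c_{10} = -18 + 1224 + 4536 + 3024 = 8766.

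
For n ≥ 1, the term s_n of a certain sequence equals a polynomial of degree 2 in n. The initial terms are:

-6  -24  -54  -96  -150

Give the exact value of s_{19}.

-2166

1st diffs: -18, -30, -42, -54.
2nd diffs: -12, -12, -12 (constant).
Newton forward-difference form: s_n = -6 + (-18)·C(n-1,1) + (-12)·C(n-1,2).
At n = 19: n-1 = 18, so s_{19} = -6 - 324 - 1836 = -2166.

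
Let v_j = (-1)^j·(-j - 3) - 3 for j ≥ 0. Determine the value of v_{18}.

-24

(-1)^18 = 1; -j - 3 at j=18 is -21; so v_{18} = -24.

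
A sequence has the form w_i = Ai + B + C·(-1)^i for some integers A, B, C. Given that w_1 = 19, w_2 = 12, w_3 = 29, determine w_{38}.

The three given values yield: A + B - C = 19; 2A + B + C = 12; 3A + B - C = 29.
Subtracting the first from the second: A + 2C = -7.
Subtracting the second from the third: A - 2C = 17.
Solving: C = -6, A = 5, then B = 8.
So w_i = 5·i + 8 + (-6)·(-1)^i; at i=38 this is 192.

192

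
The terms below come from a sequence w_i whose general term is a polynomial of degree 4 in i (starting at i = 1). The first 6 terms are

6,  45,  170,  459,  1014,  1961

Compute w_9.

1st diffs: 39, 125, 289, 555, 947.
2nd diffs: 86, 164, 266, 392.
3rd diffs: 78, 102, 126.
4th diffs: 24, 24 (constant).
Newton forward-difference form: w_i = 6 + 39·C(i-1,1) + 86·C(i-1,2) + 78·C(i-1,3) + 24·C(i-1,4).
At i = 9: i-1 = 8, so w_9 = 6 + 312 + 2408 + 4368 + 1680 = 8774.

8774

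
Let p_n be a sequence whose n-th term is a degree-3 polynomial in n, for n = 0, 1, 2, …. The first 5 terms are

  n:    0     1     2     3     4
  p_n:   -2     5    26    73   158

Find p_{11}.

2825

1st diffs: 7, 21, 47, 85.
2nd diffs: 14, 26, 38.
3rd diffs: 12, 12 (constant).
Newton forward-difference form: p_n = -2 + 7·C(n,1) + 14·C(n,2) + 12·C(n,3).
At n = 11: n = 11, so p_{11} = -2 + 77 + 770 + 1980 = 2825.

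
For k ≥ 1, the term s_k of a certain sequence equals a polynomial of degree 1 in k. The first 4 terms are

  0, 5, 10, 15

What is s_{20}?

95

1st diffs: 5, 5, 5 (constant).
So s_k = 5k - 5.
Evaluating at k = 20 gives s_{20} = 95.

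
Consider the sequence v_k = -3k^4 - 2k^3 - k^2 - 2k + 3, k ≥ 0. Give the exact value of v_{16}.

v_{16} = -3·16^4 - 2·16^3 - 1·16^2 - 2·16 + 3 = -205085.

-205085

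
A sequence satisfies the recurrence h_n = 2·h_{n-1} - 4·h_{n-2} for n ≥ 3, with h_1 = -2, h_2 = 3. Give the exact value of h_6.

-112

h_3 = 14; h_4 = 16; h_5 = -24; h_6 = -112.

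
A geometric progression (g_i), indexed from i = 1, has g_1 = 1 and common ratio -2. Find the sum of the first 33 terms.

g_i = 1·(-2)^(i-1).
S = 1·((-2)^33 - 1)/(-2 - 1) = 1·(-8589934592 - 1)/(-3) = 2863311531.

2863311531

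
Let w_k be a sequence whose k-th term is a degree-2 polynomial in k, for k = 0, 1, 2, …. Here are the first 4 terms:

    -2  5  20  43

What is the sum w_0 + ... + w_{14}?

1st diffs: 7, 15, 23.
2nd diffs: 8, 8 (constant).
Newton forward-difference form: w_k = -2 + 7·C(k,1) + 8·C(k,2).
Continuing: …, 74, 113, 160, 215, …, w_{14} = 824.
Summing k = 0..14 (15 terms) gives 4345.

4345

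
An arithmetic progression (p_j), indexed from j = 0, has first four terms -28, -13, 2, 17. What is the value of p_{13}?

Common difference d = 15.
p_j = -28 + (j - 0)·15.
p_{13} = -28 + 13·15 = 167.

167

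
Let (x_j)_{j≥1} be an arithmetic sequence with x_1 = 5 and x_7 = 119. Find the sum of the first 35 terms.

11480

Common difference d = (119 - 5) / (7 - 1) = 19.
x_j = 5 + (j - 1)·19.
x_{35} = 651; S = 35·(5 + 651)/2 = 11480.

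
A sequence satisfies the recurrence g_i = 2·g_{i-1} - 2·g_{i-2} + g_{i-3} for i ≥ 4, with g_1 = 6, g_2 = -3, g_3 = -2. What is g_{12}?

Step forward from the initial values:
g_4 = 8  g_5 = 17  g_6 = 16  g_7 = 6  g_8 = -3  g_9 = -2  g_{10} = 8  g_{11} = 17  g_{12} = 16.

16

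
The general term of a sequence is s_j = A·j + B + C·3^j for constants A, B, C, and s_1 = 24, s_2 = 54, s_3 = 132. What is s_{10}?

236262

The three given values yield: A + B + 3C = 24; 2A + B + 9C = 54; 3A + B + 27C = 132.
Subtracting the first from the second: A + 6C = 30.
Subtracting the second from the third: A + 18C = 78.
Solving: C = 4, A = 6, then B = 6.
So s_j = 6·j + 6 + 4·3^j; at j=10 this is 236262.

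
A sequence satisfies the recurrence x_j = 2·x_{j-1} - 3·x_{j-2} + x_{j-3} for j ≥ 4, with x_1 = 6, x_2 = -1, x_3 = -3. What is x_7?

-7

x_4 = 3, x_5 = 14, x_6 = 16, x_7 = -7.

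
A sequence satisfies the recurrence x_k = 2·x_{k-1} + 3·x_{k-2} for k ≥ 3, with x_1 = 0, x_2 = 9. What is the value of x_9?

Iterate the recurrence:
x_3 = 18  x_4 = 63  x_5 = 180  x_6 = 549  x_7 = 1638  x_8 = 4923  x_9 = 14760.
(Characteristic roots are 3 and -1.)

14760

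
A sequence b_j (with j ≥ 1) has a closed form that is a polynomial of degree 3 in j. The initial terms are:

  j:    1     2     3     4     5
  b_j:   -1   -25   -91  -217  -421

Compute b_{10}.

1st diffs: -24, -66, -126, -204.
2nd diffs: -42, -60, -78.
3rd diffs: -18, -18 (constant).
Newton forward-difference form: b_j = -1 + (-24)·C(j-1,1) + (-42)·C(j-1,2) + (-18)·C(j-1,3).
At j = 10: j-1 = 9, so b_{10} = -1 - 216 - 1512 - 1512 = -3241.

-3241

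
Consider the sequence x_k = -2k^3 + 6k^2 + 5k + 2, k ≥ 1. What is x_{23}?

x_{23} = -2·23^3 + 6·23^2 + 5·23 + 2 = -21043.

-21043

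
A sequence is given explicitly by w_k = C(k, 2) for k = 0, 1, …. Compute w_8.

C(8, 2) = 28, so w_8 = 28.

28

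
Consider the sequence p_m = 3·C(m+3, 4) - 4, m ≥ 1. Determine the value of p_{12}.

C(15, 4) = 1365, so p_{12} = 4091.

4091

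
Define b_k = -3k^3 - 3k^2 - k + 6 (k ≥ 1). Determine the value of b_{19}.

b_{19} = -3·19^3 - 3·19^2 - 1·19 + 6 = -21673.

-21673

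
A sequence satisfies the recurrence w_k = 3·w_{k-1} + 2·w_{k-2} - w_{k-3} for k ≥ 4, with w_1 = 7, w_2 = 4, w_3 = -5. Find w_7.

-671

Applying the relation repeatedly:
w_4 = -14; w_5 = -56; w_6 = -191; w_7 = -671.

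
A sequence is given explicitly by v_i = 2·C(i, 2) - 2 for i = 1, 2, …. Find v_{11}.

108

C(11, 2) = 55, so v_{11} = 108.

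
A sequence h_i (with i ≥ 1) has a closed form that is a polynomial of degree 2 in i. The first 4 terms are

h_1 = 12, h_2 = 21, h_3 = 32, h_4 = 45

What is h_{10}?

165

1st diffs: 9, 11, 13.
2nd diffs: 2, 2 (constant).
Newton forward-difference form: h_i = 12 + 9·C(i-1,1) + 2·C(i-1,2).
At i = 10: i-1 = 9, so h_{10} = 12 + 81 + 72 = 165.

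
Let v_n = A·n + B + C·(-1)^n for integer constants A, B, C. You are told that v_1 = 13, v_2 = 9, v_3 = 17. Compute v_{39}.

At n = 1, 2, 3: A + B - C = 13; 2A + B + C = 9; 3A + B - C = 17.
Subtracting the first from the second: A + 2C = -4.
Subtracting the second from the third: A - 2C = 8.
Solving: C = -3, A = 2, then B = 8.
Hence v_{39} = 2·39 + 8 + (-3)·(-1) = 89.

89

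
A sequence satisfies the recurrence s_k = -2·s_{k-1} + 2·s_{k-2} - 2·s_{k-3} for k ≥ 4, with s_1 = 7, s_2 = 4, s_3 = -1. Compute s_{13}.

Compute successive terms:
s_4 = -4; s_5 = -2; s_6 = -2; s_7 = 8; s_8 = -16; s_9 = 52; s_{10} = -152; s_{11} = 440; s_{12} = -1288; s_{13} = 3760.

3760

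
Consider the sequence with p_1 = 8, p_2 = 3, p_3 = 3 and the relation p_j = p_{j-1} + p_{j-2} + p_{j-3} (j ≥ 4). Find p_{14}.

4973

Compute successive terms:
p_4 = 14, p_5 = 20, p_6 = 37, …, p_{11} = 799, p_{12} = 1470, p_{13} = 2704, p_{14} = 4973.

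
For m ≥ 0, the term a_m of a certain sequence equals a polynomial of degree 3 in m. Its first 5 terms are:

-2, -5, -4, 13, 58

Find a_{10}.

1st diffs: -3, 1, 17, 45.
2nd diffs: 4, 16, 28.
3rd diffs: 12, 12 (constant).
So a_m = 2m^3 - 4m^2 - m - 2.
Evaluating at m = 10 gives a_{10} = 1588.

1588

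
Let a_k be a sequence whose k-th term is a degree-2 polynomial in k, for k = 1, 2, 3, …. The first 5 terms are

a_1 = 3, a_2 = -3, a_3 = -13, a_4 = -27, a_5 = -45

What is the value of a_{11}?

1st diffs: -6, -10, -14, -18.
2nd diffs: -4, -4, -4 (constant).
Newton forward-difference form: a_k = 3 + (-6)·C(k-1,1) + (-4)·C(k-1,2).
At k = 11: k-1 = 10, so a_{11} = 3 - 60 - 180 = -237.

-237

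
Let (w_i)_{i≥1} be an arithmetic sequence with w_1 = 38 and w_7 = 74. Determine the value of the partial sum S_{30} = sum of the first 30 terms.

3750

Common difference d = (74 - 38) / (7 - 1) = 6.
w_i = 38 + (i - 1)·6.
w_{30} = 212; S = 30·(38 + 212)/2 = 3750.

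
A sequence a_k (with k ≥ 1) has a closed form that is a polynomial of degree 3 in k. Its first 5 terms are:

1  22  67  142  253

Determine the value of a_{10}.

1558

1st diffs: 21, 45, 75, 111.
2nd diffs: 24, 30, 36.
3rd diffs: 6, 6 (constant).
So a_k = k^3 + 6k^2 - 4k - 2.
Evaluating at k = 10 gives a_{10} = 1558.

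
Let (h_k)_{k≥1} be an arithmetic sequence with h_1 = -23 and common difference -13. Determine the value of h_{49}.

h_k = -23 + (k - 1)·(-13).
h_{49} = -23 + 48·(-13) = -647.

-647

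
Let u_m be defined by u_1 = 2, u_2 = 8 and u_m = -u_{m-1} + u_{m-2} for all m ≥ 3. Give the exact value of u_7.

Iterate the recurrence:
u_3 = -6;  u_4 = 14;  u_5 = -20;  u_6 = 34;  u_7 = -54.

-54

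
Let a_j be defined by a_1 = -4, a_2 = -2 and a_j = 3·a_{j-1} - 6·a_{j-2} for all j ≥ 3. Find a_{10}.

10530

a_3 = 18  a_4 = 66  a_5 = 90  a_6 = -126  a_7 = -918  a_8 = -1998  a_9 = -486  a_{10} = 10530.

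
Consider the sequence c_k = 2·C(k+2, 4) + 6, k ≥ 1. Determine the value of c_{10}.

C(12, 4) = 495, so c_{10} = 996.

996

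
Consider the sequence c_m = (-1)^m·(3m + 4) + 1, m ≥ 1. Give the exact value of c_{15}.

(-1)^15 = -1; 3m + 4 at m=15 is 49; so c_{15} = -48.

-48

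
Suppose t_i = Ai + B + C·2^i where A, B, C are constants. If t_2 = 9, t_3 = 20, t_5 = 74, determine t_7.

Write the equations: 2A + B + 4C = 9; 3A + B + 8C = 20; 5A + B + 32C = 74.
Subtracting the first from the second: A + 4C = 11.
Subtracting the second from the third: 2A + 24C = 54.
Solving: C = 2, A = 3, then B = -5.
Hence t_7 = 3·7 + (-5) + 2·128 = 272.

272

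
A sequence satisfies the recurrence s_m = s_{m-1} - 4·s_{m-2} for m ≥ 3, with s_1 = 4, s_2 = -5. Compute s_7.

Compute successive terms:
s_3 = -21;  s_4 = -1;  s_5 = 83;  s_6 = 87;  s_7 = -245.

-245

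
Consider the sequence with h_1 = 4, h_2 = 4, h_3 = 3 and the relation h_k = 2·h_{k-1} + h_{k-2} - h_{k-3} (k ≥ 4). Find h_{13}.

Step forward from the initial values:
h_4 = 6; h_5 = 11; h_6 = 25; h_7 = 55; h_8 = 124; h_9 = 278; h_{10} = 625; h_{11} = 1404; h_{12} = 3155; h_{13} = 7089.

7089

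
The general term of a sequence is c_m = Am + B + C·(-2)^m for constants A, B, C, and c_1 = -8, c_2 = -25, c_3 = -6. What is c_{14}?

-32845

Write the equations: A + B - 2C = -8; 2A + B + 4C = -25; 3A + B - 8C = -6.
Subtracting the first from the second: A + 6C = -17.
Subtracting the second from the third: A - 12C = 19.
Solving: C = -2, A = -5, then B = -7.
So c_m = -5·m + (-7) + (-2)·(-2)^m; at m=14 this is -32845.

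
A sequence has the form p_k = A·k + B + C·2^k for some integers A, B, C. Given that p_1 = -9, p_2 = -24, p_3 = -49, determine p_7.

-669

The three given values yield: A + B + 2C = -9; 2A + B + 4C = -24; 3A + B + 8C = -49.
Subtracting the first from the second: A + 2C = -15.
Subtracting the second from the third: A + 4C = -25.
Solving: C = -5, A = -5, then B = 6.
Therefore p_7 = -35 + 6 + (-5)·128 = -669.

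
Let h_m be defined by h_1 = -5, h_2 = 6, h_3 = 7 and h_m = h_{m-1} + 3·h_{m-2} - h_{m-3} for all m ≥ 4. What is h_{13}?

26041

h_4 = 30; h_5 = 45; h_6 = 128; h_7 = 233; h_8 = 572; h_9 = 1143; h_{10} = 2626; h_{11} = 5483; h_{12} = 12218; h_{13} = 26041.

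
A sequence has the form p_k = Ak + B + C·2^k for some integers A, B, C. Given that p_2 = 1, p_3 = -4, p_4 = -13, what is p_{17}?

Plug in k = 2, 3, 4: 2A + B + 4C = 1; 3A + B + 8C = -4; 4A + B + 16C = -13.
Subtracting the first from the second: A + 4C = -5.
Subtracting the second from the third: A + 8C = -9.
Solving: C = -1, A = -1, then B = 7.
Therefore p_{17} = -17 + 7 + (-1)·131072 = -131082.

-131082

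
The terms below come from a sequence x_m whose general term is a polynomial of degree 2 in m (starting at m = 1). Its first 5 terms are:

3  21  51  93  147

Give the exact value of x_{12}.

861

1st diffs: 18, 30, 42, 54.
2nd diffs: 12, 12, 12 (constant).
Newton forward-difference form: x_m = 3 + 18·C(m-1,1) + 12·C(m-1,2).
At m = 12: m-1 = 11, so x_{12} = 3 + 198 + 660 = 861.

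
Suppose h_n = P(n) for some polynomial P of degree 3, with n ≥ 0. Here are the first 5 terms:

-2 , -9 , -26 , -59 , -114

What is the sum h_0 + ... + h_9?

1st diffs: -7, -17, -33, -55.
2nd diffs: -10, -16, -22.
3rd diffs: -6, -6 (constant).
Newton forward-difference form: h_n = -2 + (-7)·C(n,1) + (-10)·C(n,2) + (-6)·C(n,3).
Continuing: …, -197, -314, -471, -674, …, h_9 = -929.
Summing n = 0..9 (10 terms) gives -2795.

-2795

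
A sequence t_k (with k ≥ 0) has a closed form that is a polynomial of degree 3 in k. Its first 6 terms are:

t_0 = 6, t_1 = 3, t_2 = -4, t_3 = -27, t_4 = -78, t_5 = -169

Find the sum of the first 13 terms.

1st diffs: -3, -7, -23, -51, -91.
2nd diffs: -4, -16, -28, -40.
3rd diffs: -12, -12, -12 (constant).
So t_k = -2k^3 + 4k^2 - 5k + 6.
Continuing: …, -312, -519, -802, -1173, …, t_{12} = -2934.
Summing k = 0..12 (13 terms) gives -9880.

-9880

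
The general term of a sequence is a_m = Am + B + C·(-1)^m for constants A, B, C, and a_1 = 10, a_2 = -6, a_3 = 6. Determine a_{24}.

At m = 1, 2, 3: A + B - C = 10; 2A + B + C = -6; 3A + B - C = 6.
Subtracting the first from the second: A + 2C = -16.
Subtracting the second from the third: A - 2C = 12.
Solving: C = -7, A = -2, then B = 5.
So a_m = -2·m + 5 + (-7)·(-1)^m; at m=24 this is -50.

-50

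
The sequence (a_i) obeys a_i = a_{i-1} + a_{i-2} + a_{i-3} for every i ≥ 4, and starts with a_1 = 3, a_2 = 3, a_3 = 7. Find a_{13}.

3055

Applying the relation repeatedly:
a_4 = 13;  a_5 = 23;  a_6 = 43;  a_7 = 79;  a_8 = 145;  a_9 = 267;  a_{10} = 491;  a_{11} = 903;  a_{12} = 1661;  a_{13} = 3055.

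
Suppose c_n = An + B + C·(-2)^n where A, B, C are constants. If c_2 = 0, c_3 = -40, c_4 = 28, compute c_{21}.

Write the equations: 2A + B + 4C = 0; 3A + B - 8C = -40; 4A + B + 16C = 28.
Subtracting the first from the second: A - 12C = -40.
Subtracting the second from the third: A + 24C = 68.
Solving: C = 3, A = -4, then B = -4.
Therefore c_{21} = -84 + (-4) + 3·(-2097152) = -6291544.

-6291544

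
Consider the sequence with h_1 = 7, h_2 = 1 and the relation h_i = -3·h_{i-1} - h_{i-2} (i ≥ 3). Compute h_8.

1385

Iterate the recurrence:
h_3 = -10, h_4 = 29, h_5 = -77, h_6 = 202, h_7 = -529, h_8 = 1385.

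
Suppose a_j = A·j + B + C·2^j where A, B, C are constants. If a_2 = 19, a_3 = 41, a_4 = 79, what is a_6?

Write the equations: 2A + B + 4C = 19; 3A + B + 8C = 41; 4A + B + 16C = 79.
Subtracting the first from the second: A + 4C = 22.
Subtracting the second from the third: A + 8C = 38.
Solving: C = 4, A = 6, then B = -9.
So a_j = 6·j + (-9) + 4·2^j; at j=6 this is 283.

283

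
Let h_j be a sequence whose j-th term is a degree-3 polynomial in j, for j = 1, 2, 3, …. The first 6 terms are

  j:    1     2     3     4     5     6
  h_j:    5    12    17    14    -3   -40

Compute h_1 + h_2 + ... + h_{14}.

-6027

1st diffs: 7, 5, -3, -17, -37.
2nd diffs: -2, -8, -14, -20.
3rd diffs: -6, -6, -6 (constant).
Newton forward-difference form: h_j = 5 + 7·C(j-1,1) + (-2)·C(j-1,2) + (-6)·C(j-1,3).
Continuing: …, -103, -198, -331, -508, …, h_{14} = -1776.
Summing j = 1..14 (14 terms) gives -6027.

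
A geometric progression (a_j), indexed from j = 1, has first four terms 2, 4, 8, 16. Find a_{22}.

4194304

Common ratio r = 2.
a_j = 2·2^(j-1).
a_{22} = 2·2^21 = 4194304.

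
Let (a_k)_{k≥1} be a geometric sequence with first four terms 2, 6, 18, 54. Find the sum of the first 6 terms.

Common ratio r = 3.
a_k = 2·3^(k-1).
S = 2·(3^6 - 1)/(3 - 1) = 2·(729 - 1)/(2) = 728.

728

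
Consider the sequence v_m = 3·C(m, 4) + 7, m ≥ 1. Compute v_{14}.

3010

C(14, 4) = 1001, so v_{14} = 3010.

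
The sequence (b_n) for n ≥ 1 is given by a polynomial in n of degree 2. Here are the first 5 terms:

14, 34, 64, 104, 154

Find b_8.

1st diffs: 20, 30, 40, 50.
2nd diffs: 10, 10, 10 (constant).
Newton forward-difference form: b_n = 14 + 20·C(n-1,1) + 10·C(n-1,2).
At n = 8: n-1 = 7, so b_8 = 14 + 140 + 210 = 364.

364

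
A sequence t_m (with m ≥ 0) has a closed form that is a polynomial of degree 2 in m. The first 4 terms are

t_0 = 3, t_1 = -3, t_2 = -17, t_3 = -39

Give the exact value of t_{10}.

1st diffs: -6, -14, -22.
2nd diffs: -8, -8 (constant).
So t_m = -4m^2 - 2m + 3.
Evaluating at m = 10 gives t_{10} = -417.

-417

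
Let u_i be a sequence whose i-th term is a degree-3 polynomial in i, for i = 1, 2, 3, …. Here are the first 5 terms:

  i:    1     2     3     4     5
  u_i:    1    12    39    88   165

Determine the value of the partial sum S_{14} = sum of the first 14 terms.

12845

1st diffs: 11, 27, 49, 77.
2nd diffs: 16, 22, 28.
3rd diffs: 6, 6 (constant).
So u_i = i^3 + 2i^2 - 2i.
Continuing: …, 276, 427, 624, 873, …, u_{14} = 3108.
Summing i = 1..14 (14 terms) gives 12845.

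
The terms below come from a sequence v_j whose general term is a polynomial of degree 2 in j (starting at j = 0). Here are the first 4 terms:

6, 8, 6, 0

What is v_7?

1st diffs: 2, -2, -6.
2nd diffs: -4, -4 (constant).
Newton forward-difference form: v_j = 6 + 2·C(j,1) + (-4)·C(j,2).
At j = 7: j = 7, so v_7 = 6 + 14 - 84 = -64.

-64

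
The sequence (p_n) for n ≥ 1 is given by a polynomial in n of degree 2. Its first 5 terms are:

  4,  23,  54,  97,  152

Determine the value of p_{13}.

1024

1st diffs: 19, 31, 43, 55.
2nd diffs: 12, 12, 12 (constant).
Newton forward-difference form: p_n = 4 + 19·C(n-1,1) + 12·C(n-1,2).
At n = 13: n-1 = 12, so p_{13} = 4 + 228 + 792 = 1024.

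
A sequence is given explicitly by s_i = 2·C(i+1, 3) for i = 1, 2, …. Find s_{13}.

728

C(14, 3) = 364, so s_{13} = 728.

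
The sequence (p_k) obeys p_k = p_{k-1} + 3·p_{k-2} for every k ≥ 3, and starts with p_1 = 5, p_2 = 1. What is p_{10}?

Compute successive terms:
p_3 = 16;  p_4 = 19;  p_5 = 67;  p_6 = 124;  p_7 = 325;  p_8 = 697;  p_9 = 1672;  p_{10} = 3763.

3763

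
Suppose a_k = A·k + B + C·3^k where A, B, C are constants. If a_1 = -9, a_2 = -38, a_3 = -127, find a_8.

At k = 1, 2, 3: A + B + 3C = -9; 2A + B + 9C = -38; 3A + B + 27C = -127.
Subtracting the first from the second: A + 6C = -29.
Subtracting the second from the third: A + 18C = -89.
Solving: C = -5, A = 1, then B = 5.
Hence a_8 = 1·8 + 5 + (-5)·6561 = -32792.

-32792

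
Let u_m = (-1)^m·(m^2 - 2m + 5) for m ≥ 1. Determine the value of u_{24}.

(-1)^24 = 1; m^2 - 2m + 5 at m=24 is 533; so u_{24} = 533.

533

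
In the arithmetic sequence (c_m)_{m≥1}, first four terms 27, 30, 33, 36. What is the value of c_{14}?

66

Common difference d = 3.
c_m = 27 + (m - 1)·3.
c_{14} = 27 + 13·3 = 66.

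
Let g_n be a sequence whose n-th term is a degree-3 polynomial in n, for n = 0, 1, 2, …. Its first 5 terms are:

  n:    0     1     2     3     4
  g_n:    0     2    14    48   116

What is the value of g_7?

1st diffs: 2, 12, 34, 68.
2nd diffs: 10, 22, 34.
3rd diffs: 12, 12 (constant).
Newton forward-difference form: g_n = 2·C(n,1) + 10·C(n,2) + 12·C(n,3).
At n = 7: n = 7, so g_7 = 14 + 210 + 420 = 644.

644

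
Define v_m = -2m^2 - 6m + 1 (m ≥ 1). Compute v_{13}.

v_{13} = -2·13^2 - 6·13 + 1 = -415.

-415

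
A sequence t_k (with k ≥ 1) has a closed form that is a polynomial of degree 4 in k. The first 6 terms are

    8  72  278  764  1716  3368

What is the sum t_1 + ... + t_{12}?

1st diffs: 64, 206, 486, 952, 1652.
2nd diffs: 142, 280, 466, 700.
3rd diffs: 138, 186, 234.
4th diffs: 48, 48 (constant).
Newton forward-difference form: t_k = 8 + 64·C(k-1,1) + 142·C(k-1,2) + 138·C(k-1,3) + 48·C(k-1,4).
Continuing: …, 6002, 9948, 15584, 23336, …, t_{12} = 47132.
Summing k = 1..12 (12 terms) gives 141886.

141886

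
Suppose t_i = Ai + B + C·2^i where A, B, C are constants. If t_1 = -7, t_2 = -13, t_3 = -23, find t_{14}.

-32797

Plug in i = 1, 2, 3: A + B + 2C = -7; 2A + B + 4C = -13; 3A + B + 8C = -23.
Subtracting the first from the second: A + 2C = -6.
Subtracting the second from the third: A + 4C = -10.
Solving: C = -2, A = -2, then B = -1.
Hence t_{14} = -2·14 + (-1) + (-2)·16384 = -32797.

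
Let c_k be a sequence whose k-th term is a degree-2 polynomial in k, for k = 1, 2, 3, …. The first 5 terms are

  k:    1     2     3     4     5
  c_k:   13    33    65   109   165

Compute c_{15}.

1st diffs: 20, 32, 44, 56.
2nd diffs: 12, 12, 12 (constant).
So c_k = 6k^2 + 2k + 5.
Evaluating at k = 15 gives c_{15} = 1385.

1385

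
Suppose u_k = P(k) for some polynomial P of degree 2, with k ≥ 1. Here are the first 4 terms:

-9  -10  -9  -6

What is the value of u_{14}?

1st diffs: -1, 1, 3.
2nd diffs: 2, 2 (constant).
Newton forward-difference form: u_k = -9 + (-1)·C(k-1,1) + 2·C(k-1,2).
At k = 14: k-1 = 13, so u_{14} = -9 - 13 + 156 = 134.

134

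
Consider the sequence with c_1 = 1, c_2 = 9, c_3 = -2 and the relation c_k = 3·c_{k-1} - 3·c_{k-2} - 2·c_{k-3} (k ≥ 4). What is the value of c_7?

-305

Step forward from the initial values:
c_4 = -35  c_5 = -117  c_6 = -242  c_7 = -305.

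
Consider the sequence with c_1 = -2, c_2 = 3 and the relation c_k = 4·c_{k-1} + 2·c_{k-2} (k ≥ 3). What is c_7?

3328

c_3 = 8;  c_4 = 38;  c_5 = 168;  c_6 = 748;  c_7 = 3328.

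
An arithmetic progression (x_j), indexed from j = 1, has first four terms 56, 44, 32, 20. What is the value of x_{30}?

Common difference d = -12.
x_j = 56 + (j - 1)·(-12).
x_{30} = 56 + 29·(-12) = -292.

-292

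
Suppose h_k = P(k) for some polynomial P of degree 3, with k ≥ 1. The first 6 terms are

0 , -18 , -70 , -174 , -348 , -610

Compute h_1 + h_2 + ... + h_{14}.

-32032

1st diffs: -18, -52, -104, -174, -262.
2nd diffs: -34, -52, -70, -88.
3rd diffs: -18, -18, -18 (constant).
So h_k = -3k^3 + k^2 + 2.
Continuing: …, -978, -1470, -2104, -2898, …, h_{14} = -8034.
Summing k = 1..14 (14 terms) gives -32032.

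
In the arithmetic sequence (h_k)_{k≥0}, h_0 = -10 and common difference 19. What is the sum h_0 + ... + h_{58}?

h_k = -10 + (k - 0)·19.
h_{58} = 1092; S = 59·(-10 + 1092)/2 = 31919.

31919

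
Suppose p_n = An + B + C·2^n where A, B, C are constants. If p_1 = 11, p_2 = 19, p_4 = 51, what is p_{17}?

262215

At n = 1, 2, 4: A + B + 2C = 11; 2A + B + 4C = 19; 4A + B + 16C = 51.
Subtracting the first from the second: A + 2C = 8.
Subtracting the second from the third: 2A + 12C = 32.
Solving: C = 2, A = 4, then B = 3.
Therefore p_{17} = 68 + 3 + 2·131072 = 262215.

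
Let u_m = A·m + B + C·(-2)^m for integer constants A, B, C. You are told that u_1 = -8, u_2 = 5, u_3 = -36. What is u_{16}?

196531

At m = 1, 2, 3: A + B - 2C = -8; 2A + B + 4C = 5; 3A + B - 8C = -36.
Subtracting the first from the second: A + 6C = 13.
Subtracting the second from the third: A - 12C = -41.
Solving: C = 3, A = -5, then B = 3.
So u_m = -5·m + 3 + 3·(-2)^m; at m=16 this is 196531.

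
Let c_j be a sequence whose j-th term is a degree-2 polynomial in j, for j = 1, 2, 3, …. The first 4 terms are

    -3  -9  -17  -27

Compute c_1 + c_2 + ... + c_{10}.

-540

1st diffs: -6, -8, -10.
2nd diffs: -2, -2 (constant).
Newton forward-difference form: c_j = -3 + (-6)·C(j-1,1) + (-2)·C(j-1,2).
Continuing: …, -39, -53, -69, -87, …, c_{10} = -129.
Summing j = 1..10 (10 terms) gives -540.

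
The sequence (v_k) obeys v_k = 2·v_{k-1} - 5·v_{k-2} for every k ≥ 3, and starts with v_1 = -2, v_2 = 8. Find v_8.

v_3 = 26, v_4 = 12, v_5 = -106, v_6 = -272, v_7 = -14, v_8 = 1332.

1332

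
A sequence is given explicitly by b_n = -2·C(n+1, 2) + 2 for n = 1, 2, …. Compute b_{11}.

-130

C(12, 2) = 66, so b_{11} = -130.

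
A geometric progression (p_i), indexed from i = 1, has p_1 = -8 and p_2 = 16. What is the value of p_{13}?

-32768

Common ratio r = -2.
p_i = (-8)·(-2)^(i-1).
p_{13} = (-8)·(-2)^12 = -32768.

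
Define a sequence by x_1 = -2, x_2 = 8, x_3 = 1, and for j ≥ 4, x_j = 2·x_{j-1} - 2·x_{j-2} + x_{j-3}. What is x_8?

Step forward from the initial values:
x_4 = -16;  x_5 = -26;  x_6 = -19;  x_7 = -2;  x_8 = 8.

8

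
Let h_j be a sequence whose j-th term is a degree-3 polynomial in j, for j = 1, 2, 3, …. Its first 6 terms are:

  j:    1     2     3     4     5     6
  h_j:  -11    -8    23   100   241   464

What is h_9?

1st diffs: 3, 31, 77, 141, 223.
2nd diffs: 28, 46, 64, 82.
3rd diffs: 18, 18, 18 (constant).
So h_j = 3j^3 - 4j^2 - 6j - 4.
Evaluating at j = 9 gives h_9 = 1805.

1805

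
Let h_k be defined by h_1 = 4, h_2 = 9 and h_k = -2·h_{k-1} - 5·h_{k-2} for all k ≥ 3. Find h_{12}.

-43049

Compute successive terms:
h_3 = -38;  h_4 = 31;  h_5 = 128;  h_6 = -411;  h_7 = 182;  h_8 = 1691;  h_9 = -4292;  h_{10} = 129;  h_{11} = 21202;  h_{12} = -43049.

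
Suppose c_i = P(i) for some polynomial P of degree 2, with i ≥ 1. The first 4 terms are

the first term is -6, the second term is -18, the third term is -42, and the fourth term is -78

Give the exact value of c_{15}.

-1266

1st diffs: -12, -24, -36.
2nd diffs: -12, -12 (constant).
So c_i = -6i^2 + 6i - 6.
Evaluating at i = 15 gives c_{15} = -1266.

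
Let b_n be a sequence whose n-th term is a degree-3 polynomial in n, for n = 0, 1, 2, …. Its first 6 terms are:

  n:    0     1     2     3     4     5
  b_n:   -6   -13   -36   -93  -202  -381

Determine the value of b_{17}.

1st diffs: -7, -23, -57, -109, -179.
2nd diffs: -16, -34, -52, -70.
3rd diffs: -18, -18, -18 (constant).
Newton forward-difference form: b_n = -6 + (-7)·C(n,1) + (-16)·C(n,2) + (-18)·C(n,3).
At n = 17: n = 17, so b_{17} = -6 - 119 - 2176 - 12240 = -14541.

-14541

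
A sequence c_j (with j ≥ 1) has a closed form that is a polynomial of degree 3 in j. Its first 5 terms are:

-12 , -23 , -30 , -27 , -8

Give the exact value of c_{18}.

4425

1st diffs: -11, -7, 3, 19.
2nd diffs: 4, 10, 16.
3rd diffs: 6, 6 (constant).
So c_j = j^3 - 4j^2 - 6j - 3.
Evaluating at j = 18 gives c_{18} = 4425.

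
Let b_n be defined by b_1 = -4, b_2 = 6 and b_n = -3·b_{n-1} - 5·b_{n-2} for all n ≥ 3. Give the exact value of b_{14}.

-18714

Step forward from the initial values:
b_3 = 2;  b_4 = -36;  b_5 = 98;  …;  b_{11} = 6002;  b_{12} = -27186;  b_{13} = 51548;  b_{14} = -18714.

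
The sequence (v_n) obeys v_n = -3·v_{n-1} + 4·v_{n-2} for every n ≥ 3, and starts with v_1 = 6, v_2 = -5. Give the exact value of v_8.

Compute successive terms:
v_3 = 39  v_4 = -137  v_5 = 567  v_6 = -2249  v_7 = 9015  v_8 = -36041.
(Characteristic roots are 1 and -4.)

-36041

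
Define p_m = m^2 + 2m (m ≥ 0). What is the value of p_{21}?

483

p_{21} = 1·21^2 + 2·21 = 483.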